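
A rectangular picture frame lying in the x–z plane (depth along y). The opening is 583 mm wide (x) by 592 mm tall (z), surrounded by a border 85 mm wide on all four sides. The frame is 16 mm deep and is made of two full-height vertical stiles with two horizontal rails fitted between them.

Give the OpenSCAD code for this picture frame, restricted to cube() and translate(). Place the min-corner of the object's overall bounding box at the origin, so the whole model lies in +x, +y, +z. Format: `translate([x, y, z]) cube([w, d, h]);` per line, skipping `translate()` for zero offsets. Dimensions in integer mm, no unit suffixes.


cube([85, 16, 762]);
translate([668, 0, 0]) cube([85, 16, 762]);
translate([85, 0, 0]) cube([583, 16, 85]);
translate([85, 0, 677]) cube([583, 16, 85]);


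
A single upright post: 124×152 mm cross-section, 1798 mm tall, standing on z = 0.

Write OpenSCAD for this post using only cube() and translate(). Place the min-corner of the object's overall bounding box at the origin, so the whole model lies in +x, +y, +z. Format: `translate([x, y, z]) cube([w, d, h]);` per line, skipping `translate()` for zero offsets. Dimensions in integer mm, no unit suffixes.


cube([124, 152, 1798]);


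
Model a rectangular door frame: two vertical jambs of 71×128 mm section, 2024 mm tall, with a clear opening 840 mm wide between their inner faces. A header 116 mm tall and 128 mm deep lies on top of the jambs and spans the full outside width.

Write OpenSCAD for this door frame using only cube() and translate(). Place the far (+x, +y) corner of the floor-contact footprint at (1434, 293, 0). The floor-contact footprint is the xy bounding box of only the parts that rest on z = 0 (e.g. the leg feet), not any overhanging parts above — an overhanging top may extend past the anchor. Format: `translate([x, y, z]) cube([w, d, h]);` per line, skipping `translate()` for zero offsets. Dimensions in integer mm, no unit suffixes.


translate([452, 165, 0]) cube([71, 128, 2024]);
translate([1363, 165, 0]) cube([71, 128, 2024]);
translate([452, 165, 2024]) cube([982, 128, 116]);


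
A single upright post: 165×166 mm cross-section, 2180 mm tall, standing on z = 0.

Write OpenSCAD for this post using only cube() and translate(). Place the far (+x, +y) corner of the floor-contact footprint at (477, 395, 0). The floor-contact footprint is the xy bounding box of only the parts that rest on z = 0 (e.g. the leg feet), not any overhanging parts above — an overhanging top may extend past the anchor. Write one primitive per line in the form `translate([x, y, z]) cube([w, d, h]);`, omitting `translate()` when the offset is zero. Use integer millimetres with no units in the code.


translate([312, 229, 0]) cube([165, 166, 2180]);


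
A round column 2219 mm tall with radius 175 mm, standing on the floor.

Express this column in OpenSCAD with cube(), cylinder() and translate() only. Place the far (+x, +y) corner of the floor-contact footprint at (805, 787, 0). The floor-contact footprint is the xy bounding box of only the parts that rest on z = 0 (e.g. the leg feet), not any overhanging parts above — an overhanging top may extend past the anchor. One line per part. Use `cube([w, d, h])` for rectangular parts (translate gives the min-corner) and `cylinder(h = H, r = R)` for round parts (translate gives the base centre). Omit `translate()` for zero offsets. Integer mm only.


translate([630, 612, 0]) cylinder(h = 2219, r = 175);


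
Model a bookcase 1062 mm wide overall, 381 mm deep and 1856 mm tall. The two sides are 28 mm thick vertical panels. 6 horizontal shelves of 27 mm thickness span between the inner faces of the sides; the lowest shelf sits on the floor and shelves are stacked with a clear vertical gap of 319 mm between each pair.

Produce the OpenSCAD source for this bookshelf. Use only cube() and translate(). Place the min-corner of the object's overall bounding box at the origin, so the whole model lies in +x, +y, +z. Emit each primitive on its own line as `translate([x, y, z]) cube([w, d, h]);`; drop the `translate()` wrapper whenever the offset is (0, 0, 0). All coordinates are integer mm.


cube([28, 381, 1856]);
translate([1034, 0, 0]) cube([28, 381, 1856]);
translate([28, 0, 0]) cube([1006, 381, 27]);
translate([28, 0, 346]) cube([1006, 381, 27]);
translate([28, 0, 692]) cube([1006, 381, 27]);
translate([28, 0, 1038]) cube([1006, 381, 27]);
translate([28, 0, 1384]) cube([1006, 381, 27]);
translate([28, 0, 1730]) cube([1006, 381, 27]);


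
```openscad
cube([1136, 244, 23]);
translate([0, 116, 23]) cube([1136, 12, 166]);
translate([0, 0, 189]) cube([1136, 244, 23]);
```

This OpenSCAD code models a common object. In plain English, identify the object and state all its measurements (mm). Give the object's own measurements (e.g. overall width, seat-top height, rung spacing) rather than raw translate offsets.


An I-beam lying along x, 1136 mm long. Overall section height 212 mm. Two flanges 244 mm wide (y) and 23 mm thick, one on the floor and one at the top; a web 12 mm thick runs between them, centred on the flange width.


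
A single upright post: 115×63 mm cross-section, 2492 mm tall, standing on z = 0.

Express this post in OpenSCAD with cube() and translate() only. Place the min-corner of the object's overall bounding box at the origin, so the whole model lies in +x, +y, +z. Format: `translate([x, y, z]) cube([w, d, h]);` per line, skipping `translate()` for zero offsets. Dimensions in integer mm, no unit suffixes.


cube([115, 63, 2492]);


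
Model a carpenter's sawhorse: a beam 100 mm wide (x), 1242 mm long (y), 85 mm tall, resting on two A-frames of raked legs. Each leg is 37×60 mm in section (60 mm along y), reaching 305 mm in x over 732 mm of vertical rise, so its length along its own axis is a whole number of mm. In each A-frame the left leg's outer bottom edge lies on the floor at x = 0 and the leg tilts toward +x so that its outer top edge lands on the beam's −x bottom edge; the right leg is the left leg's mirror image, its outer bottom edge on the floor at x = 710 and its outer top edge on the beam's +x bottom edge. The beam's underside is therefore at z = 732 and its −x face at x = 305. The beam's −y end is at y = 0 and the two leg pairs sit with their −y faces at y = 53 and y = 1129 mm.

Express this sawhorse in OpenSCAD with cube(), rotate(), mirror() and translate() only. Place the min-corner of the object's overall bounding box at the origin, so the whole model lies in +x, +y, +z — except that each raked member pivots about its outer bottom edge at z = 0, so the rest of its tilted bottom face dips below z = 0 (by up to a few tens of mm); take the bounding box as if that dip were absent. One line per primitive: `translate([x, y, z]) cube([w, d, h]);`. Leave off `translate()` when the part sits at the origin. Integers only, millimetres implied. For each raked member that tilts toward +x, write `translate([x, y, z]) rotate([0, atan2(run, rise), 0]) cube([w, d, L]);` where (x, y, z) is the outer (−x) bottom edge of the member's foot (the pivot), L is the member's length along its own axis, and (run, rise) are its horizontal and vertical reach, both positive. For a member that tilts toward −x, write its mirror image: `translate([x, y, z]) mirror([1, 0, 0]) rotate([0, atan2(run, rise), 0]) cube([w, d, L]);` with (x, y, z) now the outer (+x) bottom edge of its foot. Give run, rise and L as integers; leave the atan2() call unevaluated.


translate([305, 0, 732]) cube([100, 1242, 85]);
translate([0, 53, 0]) rotate([0, atan2(305, 732), 0]) cube([37, 60, 793]);
translate([710, 53, 0]) mirror([1, 0, 0]) rotate([0, atan2(305, 732), 0]) cube([37, 60, 793]);
translate([0, 1129, 0]) rotate([0, atan2(305, 732), 0]) cube([37, 60, 793]);
translate([710, 1129, 0]) mirror([1, 0, 0]) rotate([0, atan2(305, 732), 0]) cube([37, 60, 793]);


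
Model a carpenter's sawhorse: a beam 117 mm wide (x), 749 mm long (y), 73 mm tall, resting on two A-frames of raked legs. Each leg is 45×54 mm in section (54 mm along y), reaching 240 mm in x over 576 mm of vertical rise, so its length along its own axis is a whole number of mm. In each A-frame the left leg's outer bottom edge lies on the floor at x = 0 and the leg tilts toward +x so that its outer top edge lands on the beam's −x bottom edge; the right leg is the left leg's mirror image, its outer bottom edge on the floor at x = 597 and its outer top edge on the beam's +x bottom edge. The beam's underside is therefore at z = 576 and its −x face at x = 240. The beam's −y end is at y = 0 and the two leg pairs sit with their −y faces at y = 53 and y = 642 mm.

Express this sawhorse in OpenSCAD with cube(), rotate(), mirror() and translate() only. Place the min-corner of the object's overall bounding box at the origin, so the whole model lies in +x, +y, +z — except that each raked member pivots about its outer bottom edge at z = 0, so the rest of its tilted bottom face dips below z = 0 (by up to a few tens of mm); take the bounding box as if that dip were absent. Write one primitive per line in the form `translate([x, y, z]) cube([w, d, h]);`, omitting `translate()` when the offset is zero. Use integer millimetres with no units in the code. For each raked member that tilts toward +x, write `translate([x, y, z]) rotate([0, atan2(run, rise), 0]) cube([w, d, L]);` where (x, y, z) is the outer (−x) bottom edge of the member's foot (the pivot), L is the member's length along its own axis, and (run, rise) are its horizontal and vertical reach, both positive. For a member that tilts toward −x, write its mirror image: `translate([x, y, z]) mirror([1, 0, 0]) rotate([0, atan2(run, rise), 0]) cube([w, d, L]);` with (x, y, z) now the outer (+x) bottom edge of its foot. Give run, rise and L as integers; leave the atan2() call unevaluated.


translate([240, 0, 576]) cube([117, 749, 73]);
translate([0, 53, 0]) rotate([0, atan2(240, 576), 0]) cube([45, 54, 624]);
translate([597, 53, 0]) mirror([1, 0, 0]) rotate([0, atan2(240, 576), 0]) cube([45, 54, 624]);
translate([0, 642, 0]) rotate([0, atan2(240, 576), 0]) cube([45, 54, 624]);
translate([597, 642, 0]) mirror([1, 0, 0]) rotate([0, atan2(240, 576), 0]) cube([45, 54, 624]);


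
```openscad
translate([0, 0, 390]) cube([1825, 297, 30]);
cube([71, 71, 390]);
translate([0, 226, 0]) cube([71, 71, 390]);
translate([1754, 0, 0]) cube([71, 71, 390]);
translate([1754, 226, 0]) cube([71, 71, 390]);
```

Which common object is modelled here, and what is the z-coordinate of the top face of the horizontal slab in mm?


A bench. The seat-top height is 420 mm.

A long slab on four corner posts — a bench. The slab sits at z = 390 with thickness 30, so the top is 390 + 30 = 420 mm.


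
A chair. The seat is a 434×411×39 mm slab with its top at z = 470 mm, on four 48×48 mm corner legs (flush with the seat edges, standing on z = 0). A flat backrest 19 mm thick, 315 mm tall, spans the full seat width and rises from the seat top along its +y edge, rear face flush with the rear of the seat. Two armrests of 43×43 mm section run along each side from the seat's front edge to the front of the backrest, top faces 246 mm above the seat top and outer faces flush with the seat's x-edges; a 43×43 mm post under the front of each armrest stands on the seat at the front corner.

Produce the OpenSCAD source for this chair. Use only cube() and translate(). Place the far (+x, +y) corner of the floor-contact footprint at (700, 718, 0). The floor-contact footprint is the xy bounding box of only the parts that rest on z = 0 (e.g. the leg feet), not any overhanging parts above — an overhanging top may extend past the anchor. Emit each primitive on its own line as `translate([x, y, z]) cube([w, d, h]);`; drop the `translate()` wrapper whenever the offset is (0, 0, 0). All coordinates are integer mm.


translate([266, 307, 431]) cube([434, 411, 39]);
translate([266, 307, 0]) cube([48, 48, 431]);
translate([652, 307, 0]) cube([48, 48, 431]);
translate([266, 670, 0]) cube([48, 48, 431]);
translate([652, 670, 0]) cube([48, 48, 431]);
translate([266, 699, 470]) cube([434, 19, 315]);
translate([266, 307, 673]) cube([43, 392, 43]);
translate([657, 307, 673]) cube([43, 392, 43]);
translate([266, 307, 470]) cube([43, 43, 203]);
translate([657, 307, 470]) cube([43, 43, 203]);


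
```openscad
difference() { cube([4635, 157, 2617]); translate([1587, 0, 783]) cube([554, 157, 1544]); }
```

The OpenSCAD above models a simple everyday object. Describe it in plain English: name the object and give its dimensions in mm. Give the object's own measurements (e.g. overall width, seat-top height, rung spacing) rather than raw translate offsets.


A wall 4635 mm long (x), 157 mm thick (y), 2617 mm tall, with a rectangular window opening cut through it. The opening is 554 mm wide and 1544 mm tall; its sill is at z = 783 mm and its near (−x) edge is 1587 mm from the wall's −x end. The opening passes through the full wall thickness.


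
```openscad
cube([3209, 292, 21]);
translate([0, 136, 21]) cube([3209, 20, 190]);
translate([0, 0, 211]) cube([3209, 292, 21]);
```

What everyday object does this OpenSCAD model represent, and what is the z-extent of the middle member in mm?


An I-beam. The web height is 190 mm.

Two wide flanges with a thin centred web — an I-beam. Overall 232 mm minus two 21 mm flanges gives a web of 232 − 2·21 = 190 mm.


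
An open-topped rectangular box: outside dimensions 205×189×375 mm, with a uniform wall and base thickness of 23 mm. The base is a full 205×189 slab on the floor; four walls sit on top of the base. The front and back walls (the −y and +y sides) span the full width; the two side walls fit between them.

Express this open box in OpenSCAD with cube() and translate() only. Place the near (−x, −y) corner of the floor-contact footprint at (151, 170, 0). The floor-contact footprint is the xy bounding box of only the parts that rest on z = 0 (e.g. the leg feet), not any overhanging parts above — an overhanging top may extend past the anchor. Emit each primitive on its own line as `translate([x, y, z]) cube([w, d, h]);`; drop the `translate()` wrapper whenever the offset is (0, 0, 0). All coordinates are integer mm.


translate([151, 170, 0]) cube([205, 189, 23]);
translate([151, 170, 23]) cube([205, 23, 352]);
translate([151, 336, 23]) cube([205, 23, 352]);
translate([151, 193, 23]) cube([23, 143, 352]);
translate([333, 193, 23]) cube([23, 143, 352]);


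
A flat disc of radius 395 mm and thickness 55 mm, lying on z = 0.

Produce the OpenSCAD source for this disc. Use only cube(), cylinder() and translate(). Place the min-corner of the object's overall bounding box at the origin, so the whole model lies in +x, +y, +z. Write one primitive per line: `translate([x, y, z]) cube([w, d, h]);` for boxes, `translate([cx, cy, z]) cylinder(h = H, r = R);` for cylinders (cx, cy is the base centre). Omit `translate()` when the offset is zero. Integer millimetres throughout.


translate([395, 395, 0]) cylinder(h = 55, r = 395);


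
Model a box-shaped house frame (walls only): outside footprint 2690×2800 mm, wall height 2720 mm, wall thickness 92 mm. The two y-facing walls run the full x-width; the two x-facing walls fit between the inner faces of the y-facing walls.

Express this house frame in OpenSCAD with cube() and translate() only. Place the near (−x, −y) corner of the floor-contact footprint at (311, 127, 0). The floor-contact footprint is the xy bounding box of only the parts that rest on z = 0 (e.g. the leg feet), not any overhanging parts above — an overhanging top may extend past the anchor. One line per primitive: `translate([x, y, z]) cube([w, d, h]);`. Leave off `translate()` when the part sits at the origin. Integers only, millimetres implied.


translate([311, 127, 0]) cube([2690, 92, 2720]);
translate([311, 2835, 0]) cube([2690, 92, 2720]);
translate([311, 219, 0]) cube([92, 2616, 2720]);
translate([2909, 219, 0]) cube([92, 2616, 2720]);


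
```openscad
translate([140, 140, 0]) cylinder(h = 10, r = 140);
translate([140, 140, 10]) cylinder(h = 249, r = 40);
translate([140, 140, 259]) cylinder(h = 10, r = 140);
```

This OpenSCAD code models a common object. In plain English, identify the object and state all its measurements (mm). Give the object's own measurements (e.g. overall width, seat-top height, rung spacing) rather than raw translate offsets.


A spool: two coaxial disc flanges of radius 140 mm and thickness 10 mm, joined by a core cylinder of radius 40 mm and height 249 mm. The lower flange rests on z = 0 and the three cylinders share a vertical axis.


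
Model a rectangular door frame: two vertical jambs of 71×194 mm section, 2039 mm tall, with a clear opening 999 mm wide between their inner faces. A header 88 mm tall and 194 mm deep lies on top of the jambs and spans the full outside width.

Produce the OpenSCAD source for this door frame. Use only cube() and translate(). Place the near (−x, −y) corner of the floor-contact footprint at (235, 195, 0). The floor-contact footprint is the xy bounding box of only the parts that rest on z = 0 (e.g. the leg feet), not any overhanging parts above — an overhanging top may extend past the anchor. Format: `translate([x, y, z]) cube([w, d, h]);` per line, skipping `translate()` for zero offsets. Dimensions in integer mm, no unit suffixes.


translate([235, 195, 0]) cube([71, 194, 2039]);
translate([1305, 195, 0]) cube([71, 194, 2039]);
translate([235, 195, 2039]) cube([1141, 194, 88]);


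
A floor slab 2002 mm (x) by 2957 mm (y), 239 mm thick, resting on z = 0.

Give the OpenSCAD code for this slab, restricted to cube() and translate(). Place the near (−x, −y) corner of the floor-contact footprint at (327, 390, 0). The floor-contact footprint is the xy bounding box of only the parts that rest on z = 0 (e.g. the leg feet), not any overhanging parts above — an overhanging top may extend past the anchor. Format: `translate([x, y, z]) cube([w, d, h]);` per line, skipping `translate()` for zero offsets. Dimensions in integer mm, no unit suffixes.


translate([327, 390, 0]) cube([2002, 2957, 239]);


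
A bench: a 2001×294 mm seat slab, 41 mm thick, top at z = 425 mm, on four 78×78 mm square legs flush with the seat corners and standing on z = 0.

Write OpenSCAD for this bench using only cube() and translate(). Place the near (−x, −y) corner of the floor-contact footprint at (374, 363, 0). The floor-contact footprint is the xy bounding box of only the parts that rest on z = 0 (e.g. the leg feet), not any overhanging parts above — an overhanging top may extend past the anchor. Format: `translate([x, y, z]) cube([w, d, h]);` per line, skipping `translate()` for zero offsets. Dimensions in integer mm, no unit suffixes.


translate([374, 363, 384]) cube([2001, 294, 41]);
translate([374, 363, 0]) cube([78, 78, 384]);
translate([374, 579, 0]) cube([78, 78, 384]);
translate([2297, 363, 0]) cube([78, 78, 384]);
translate([2297, 579, 0]) cube([78, 78, 384]);


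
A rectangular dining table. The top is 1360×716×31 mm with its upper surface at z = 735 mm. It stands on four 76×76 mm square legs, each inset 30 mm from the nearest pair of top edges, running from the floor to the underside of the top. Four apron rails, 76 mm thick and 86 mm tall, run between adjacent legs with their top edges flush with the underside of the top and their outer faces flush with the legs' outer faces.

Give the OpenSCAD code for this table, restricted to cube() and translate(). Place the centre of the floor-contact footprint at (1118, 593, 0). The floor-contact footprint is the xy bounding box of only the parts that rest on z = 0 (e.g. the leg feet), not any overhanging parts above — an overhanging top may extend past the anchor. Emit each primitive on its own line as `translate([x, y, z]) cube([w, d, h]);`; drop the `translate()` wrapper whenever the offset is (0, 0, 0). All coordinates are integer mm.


translate([438, 235, 704]) cube([1360, 716, 31]);
translate([468, 265, 0]) cube([76, 76, 704]);
translate([1692, 265, 0]) cube([76, 76, 704]);
translate([468, 845, 0]) cube([76, 76, 704]);
translate([1692, 845, 0]) cube([76, 76, 704]);
translate([544, 265, 618]) cube([1148, 76, 86]);
translate([544, 845, 618]) cube([1148, 76, 86]);
translate([468, 341, 618]) cube([76, 504, 86]);
translate([1692, 341, 618]) cube([76, 504, 86]);


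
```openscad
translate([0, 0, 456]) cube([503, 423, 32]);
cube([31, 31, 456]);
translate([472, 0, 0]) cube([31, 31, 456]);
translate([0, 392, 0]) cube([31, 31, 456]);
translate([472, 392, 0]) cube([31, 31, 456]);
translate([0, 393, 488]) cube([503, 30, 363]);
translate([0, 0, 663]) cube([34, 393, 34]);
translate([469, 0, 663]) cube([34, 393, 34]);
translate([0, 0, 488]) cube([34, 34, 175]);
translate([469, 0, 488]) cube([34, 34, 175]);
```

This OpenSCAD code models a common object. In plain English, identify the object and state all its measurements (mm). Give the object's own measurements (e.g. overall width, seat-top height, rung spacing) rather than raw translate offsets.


A chair. The seat is a 503×423×32 mm slab with its top at z = 488 mm, on four 31×31 mm corner legs (flush with the seat edges, standing on z = 0). A flat backrest 30 mm thick, 363 mm tall, spans the full seat width and rises from the seat top along its +y edge, rear face flush with the rear of the seat. Two armrests of 34×34 mm section run along each side from the seat's front edge to the front of the backrest, top faces 209 mm above the seat top and outer faces flush with the seat's x-edges; a 34×34 mm post under the front of each armrest stands on the seat at the front corner.


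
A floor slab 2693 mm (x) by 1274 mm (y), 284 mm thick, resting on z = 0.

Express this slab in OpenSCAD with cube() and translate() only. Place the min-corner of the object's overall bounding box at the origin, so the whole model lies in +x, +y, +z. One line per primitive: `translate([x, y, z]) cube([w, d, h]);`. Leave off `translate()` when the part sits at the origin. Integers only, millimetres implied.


cube([2693, 1274, 284]);


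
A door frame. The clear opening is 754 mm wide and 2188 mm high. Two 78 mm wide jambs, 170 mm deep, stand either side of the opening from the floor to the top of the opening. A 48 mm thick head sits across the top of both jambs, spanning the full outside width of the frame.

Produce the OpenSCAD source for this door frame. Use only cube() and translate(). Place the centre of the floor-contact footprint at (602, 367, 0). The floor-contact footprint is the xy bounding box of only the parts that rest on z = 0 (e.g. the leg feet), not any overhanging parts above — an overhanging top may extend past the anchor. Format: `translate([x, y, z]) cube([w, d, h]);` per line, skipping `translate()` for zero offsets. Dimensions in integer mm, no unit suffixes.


translate([147, 282, 0]) cube([78, 170, 2188]);
translate([979, 282, 0]) cube([78, 170, 2188]);
translate([147, 282, 2188]) cube([910, 170, 48]);


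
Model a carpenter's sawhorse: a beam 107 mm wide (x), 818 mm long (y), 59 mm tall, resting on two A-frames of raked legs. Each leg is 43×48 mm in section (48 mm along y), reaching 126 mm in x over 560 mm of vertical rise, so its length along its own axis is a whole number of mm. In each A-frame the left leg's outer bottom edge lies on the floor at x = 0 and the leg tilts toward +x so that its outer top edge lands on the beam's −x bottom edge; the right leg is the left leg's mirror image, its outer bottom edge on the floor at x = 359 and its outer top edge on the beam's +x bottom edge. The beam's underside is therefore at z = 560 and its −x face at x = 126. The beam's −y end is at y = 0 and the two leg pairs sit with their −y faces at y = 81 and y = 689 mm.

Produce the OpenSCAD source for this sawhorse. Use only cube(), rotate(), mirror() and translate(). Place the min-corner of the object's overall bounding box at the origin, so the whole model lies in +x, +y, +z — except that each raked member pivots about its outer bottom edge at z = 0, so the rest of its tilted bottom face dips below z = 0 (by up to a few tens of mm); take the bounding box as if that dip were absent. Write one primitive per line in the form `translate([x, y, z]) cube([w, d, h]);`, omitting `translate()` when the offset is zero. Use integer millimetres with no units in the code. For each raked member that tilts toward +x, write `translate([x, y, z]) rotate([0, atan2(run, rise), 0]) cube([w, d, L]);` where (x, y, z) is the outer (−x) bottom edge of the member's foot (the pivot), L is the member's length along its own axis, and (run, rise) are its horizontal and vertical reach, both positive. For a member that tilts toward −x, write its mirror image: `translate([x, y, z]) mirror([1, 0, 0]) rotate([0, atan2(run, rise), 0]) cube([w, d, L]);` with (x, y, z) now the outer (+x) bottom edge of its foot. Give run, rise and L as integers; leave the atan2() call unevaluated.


translate([126, 0, 560]) cube([107, 818, 59]);
translate([0, 81, 0]) rotate([0, atan2(126, 560), 0]) cube([43, 48, 574]);
translate([359, 81, 0]) mirror([1, 0, 0]) rotate([0, atan2(126, 560), 0]) cube([43, 48, 574]);
translate([0, 689, 0]) rotate([0, atan2(126, 560), 0]) cube([43, 48, 574]);
translate([359, 689, 0]) mirror([1, 0, 0]) rotate([0, atan2(126, 560), 0]) cube([43, 48, 574]);


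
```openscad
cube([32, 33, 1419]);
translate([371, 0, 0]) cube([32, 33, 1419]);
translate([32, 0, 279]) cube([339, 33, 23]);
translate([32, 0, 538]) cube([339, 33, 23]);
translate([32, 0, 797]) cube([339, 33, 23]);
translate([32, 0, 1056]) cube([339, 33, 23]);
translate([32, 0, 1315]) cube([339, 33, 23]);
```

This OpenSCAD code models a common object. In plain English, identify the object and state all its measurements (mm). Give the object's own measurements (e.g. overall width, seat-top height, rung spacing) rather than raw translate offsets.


A straight ladder. Two 32×33 mm vertical rails, 1419 mm tall, stand 403 mm apart (outside-to-outside) with their front faces coplanar on the −y side. 5 rungs, each 33 mm deep and 23 mm tall, span between the inner faces of the rails, front faces flush with the rails. The lowest rung's underside is at z = 279 mm and rungs are spaced 259 mm apart (underside to underside).


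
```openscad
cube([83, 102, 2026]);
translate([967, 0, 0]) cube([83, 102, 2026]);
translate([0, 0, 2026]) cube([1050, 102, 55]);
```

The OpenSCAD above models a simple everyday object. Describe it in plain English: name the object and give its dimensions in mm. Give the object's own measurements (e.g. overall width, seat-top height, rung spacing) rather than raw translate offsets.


A door frame. The clear opening is 884 mm wide and 2026 mm high. Two 83 mm wide jambs, 102 mm deep, stand either side of the opening from the floor to the top of the opening. A 55 mm thick head sits across the top of both jambs, spanning the full outside width of the frame.


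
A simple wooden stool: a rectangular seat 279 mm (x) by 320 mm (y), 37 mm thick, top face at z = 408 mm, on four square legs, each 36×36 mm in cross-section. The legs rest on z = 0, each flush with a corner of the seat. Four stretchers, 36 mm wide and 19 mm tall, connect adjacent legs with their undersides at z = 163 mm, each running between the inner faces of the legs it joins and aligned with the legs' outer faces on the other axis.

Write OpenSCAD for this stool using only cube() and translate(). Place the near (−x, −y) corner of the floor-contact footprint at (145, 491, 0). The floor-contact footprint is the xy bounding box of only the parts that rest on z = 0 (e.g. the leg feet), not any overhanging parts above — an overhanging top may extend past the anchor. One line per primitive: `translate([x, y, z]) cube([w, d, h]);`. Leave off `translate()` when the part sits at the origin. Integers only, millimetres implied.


translate([145, 491, 371]) cube([279, 320, 37]);
translate([145, 491, 0]) cube([36, 36, 371]);
translate([388, 491, 0]) cube([36, 36, 371]);
translate([145, 775, 0]) cube([36, 36, 371]);
translate([388, 775, 0]) cube([36, 36, 371]);
translate([181, 491, 163]) cube([207, 36, 19]);
translate([181, 775, 163]) cube([207, 36, 19]);
translate([145, 527, 163]) cube([36, 248, 19]);
translate([388, 527, 163]) cube([36, 248, 19]);


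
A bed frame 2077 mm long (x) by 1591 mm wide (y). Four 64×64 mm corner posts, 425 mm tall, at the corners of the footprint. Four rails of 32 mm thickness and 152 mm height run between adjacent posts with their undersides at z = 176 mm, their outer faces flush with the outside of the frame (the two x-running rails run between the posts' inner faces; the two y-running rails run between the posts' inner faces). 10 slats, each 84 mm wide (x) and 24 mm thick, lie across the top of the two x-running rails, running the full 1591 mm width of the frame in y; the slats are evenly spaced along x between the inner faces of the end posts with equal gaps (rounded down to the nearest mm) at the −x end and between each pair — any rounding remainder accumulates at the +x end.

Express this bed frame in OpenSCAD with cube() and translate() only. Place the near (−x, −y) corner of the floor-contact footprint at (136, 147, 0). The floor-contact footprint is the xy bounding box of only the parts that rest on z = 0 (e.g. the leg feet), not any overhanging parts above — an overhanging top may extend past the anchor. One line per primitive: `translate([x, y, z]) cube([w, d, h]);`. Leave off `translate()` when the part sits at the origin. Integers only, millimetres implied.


translate([136, 147, 0]) cube([64, 64, 425]);
translate([136, 1674, 0]) cube([64, 64, 425]);
translate([2149, 147, 0]) cube([64, 64, 425]);
translate([2149, 1674, 0]) cube([64, 64, 425]);
translate([200, 147, 176]) cube([1949, 32, 152]);
translate([200, 1706, 176]) cube([1949, 32, 152]);
translate([136, 211, 176]) cube([32, 1463, 152]);
translate([2181, 211, 176]) cube([32, 1463, 152]);
translate([300, 147, 328]) cube([84, 1591, 24]);
translate([484, 147, 328]) cube([84, 1591, 24]);
translate([668, 147, 328]) cube([84, 1591, 24]);
translate([852, 147, 328]) cube([84, 1591, 24]);
translate([1036, 147, 328]) cube([84, 1591, 24]);
translate([1220, 147, 328]) cube([84, 1591, 24]);
translate([1404, 147, 328]) cube([84, 1591, 24]);
translate([1588, 147, 328]) cube([84, 1591, 24]);
translate([1772, 147, 328]) cube([84, 1591, 24]);
translate([1956, 147, 328]) cube([84, 1591, 24]);


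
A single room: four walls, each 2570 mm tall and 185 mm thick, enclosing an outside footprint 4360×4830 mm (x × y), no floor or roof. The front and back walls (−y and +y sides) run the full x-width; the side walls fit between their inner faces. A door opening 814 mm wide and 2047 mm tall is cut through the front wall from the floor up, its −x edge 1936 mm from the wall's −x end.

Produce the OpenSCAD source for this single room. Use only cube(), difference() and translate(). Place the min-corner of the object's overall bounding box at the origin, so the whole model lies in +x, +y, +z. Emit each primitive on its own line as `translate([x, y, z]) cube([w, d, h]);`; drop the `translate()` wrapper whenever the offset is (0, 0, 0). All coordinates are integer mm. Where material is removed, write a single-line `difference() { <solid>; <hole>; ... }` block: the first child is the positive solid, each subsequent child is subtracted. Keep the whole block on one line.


difference() { cube([4360, 185, 2570]); translate([1936, 0, 0]) cube([814, 185, 2047]); }
translate([0, 4645, 0]) cube([4360, 185, 2570]);
translate([0, 185, 0]) cube([185, 4460, 2570]);
translate([4175, 185, 0]) cube([185, 4460, 2570]);


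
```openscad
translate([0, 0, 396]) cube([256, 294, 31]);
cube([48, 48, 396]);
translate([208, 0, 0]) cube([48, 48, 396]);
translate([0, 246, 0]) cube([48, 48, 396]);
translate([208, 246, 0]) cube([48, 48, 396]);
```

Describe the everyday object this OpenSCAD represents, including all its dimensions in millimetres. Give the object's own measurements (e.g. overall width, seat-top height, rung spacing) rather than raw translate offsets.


A four-legged stool. The seat is a 256×294×31 mm slab whose top surface is at z = 427 mm; four square legs, each 48×48 mm in cross-section, run from the floor (z = 0) to the underside of the seat, each flush with a corner of the seat.


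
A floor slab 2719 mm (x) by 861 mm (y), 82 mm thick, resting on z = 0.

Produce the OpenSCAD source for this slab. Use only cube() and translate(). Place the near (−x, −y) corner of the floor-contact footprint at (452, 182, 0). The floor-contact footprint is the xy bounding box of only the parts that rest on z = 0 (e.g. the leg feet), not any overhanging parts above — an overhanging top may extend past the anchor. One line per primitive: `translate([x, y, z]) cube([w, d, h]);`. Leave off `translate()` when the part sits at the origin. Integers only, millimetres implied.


translate([452, 182, 0]) cube([2719, 861, 82]);


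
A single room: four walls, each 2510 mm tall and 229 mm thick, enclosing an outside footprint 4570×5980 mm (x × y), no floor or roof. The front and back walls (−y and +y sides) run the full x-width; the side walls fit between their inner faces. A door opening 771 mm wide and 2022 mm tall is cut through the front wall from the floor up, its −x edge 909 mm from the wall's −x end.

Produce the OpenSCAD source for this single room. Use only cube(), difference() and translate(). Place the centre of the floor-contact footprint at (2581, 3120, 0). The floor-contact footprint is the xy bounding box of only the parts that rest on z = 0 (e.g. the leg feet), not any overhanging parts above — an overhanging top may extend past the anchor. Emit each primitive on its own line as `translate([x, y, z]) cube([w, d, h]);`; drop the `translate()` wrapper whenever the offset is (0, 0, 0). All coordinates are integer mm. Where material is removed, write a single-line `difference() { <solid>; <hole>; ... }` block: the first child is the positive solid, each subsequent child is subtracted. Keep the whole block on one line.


difference() { translate([296, 130, 0]) cube([4570, 229, 2510]); translate([1205, 130, 0]) cube([771, 229, 2022]); }
translate([296, 5881, 0]) cube([4570, 229, 2510]);
translate([296, 359, 0]) cube([229, 5522, 2510]);
translate([4637, 359, 0]) cube([229, 5522, 2510]);


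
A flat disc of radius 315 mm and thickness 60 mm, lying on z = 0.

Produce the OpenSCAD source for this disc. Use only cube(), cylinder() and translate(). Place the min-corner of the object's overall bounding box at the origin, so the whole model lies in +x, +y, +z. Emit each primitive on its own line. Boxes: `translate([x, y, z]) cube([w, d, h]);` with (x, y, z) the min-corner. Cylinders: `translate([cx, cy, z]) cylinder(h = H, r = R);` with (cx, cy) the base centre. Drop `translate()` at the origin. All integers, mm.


translate([315, 315, 0]) cylinder(h = 60, r = 315);


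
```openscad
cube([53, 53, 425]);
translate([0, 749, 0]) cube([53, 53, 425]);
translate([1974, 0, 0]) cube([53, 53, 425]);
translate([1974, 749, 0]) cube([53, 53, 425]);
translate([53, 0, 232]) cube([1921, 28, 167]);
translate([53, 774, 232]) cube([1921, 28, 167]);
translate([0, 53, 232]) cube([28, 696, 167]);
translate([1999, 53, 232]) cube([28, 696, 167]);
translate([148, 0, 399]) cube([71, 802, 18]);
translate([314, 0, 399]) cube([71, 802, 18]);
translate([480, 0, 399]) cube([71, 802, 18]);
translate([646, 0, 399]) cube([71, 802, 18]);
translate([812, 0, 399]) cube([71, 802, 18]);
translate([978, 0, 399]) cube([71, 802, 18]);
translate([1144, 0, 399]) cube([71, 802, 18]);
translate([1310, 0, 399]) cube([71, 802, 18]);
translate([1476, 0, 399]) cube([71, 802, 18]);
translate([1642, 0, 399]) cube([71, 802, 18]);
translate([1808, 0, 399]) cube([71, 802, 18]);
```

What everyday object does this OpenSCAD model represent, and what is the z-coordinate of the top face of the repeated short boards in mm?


A bed frame. The slat-top height is 417 mm.

Four posts, four rails, and a row of slats — a bed frame. Slats sit on the rails at z = 232 + 167 = 399; with slat thickness 18, the top is 417 mm.


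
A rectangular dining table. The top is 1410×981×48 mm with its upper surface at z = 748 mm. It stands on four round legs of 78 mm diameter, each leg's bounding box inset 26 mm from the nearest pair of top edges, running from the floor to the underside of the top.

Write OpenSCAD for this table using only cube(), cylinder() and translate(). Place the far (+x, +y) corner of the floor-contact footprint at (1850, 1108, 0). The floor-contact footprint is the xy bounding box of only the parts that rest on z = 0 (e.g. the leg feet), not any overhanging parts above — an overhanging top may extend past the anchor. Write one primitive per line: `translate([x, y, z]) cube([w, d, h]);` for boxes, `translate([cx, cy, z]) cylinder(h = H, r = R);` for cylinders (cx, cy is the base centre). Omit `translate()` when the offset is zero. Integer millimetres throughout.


// leg_h = 748 - 48 = 700
translate([466, 153, 700]) cube([1410, 981, 48]);
translate([531, 218, 0]) cylinder(h = 700, r = 39);
translate([1811, 218, 0]) cylinder(h = 700, r = 39);
translate([531, 1069, 0]) cylinder(h = 700, r = 39);
translate([1811, 1069, 0]) cylinder(h = 700, r = 39);


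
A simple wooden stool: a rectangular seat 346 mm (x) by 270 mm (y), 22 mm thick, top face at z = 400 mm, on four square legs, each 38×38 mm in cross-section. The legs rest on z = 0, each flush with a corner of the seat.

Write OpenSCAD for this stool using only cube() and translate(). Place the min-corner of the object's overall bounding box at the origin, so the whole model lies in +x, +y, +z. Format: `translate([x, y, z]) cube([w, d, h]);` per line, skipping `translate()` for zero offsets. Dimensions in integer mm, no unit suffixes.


translate([0, 0, 378]) cube([346, 270, 22]);
cube([38, 38, 378]);
translate([308, 0, 0]) cube([38, 38, 378]);
translate([0, 232, 0]) cube([38, 38, 378]);
translate([308, 232, 0]) cube([38, 38, 378]);


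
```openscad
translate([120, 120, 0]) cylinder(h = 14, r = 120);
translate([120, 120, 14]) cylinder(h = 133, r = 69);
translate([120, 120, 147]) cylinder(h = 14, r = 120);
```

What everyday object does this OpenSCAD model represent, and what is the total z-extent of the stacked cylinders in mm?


A spool. The overall height is 161 mm.

Three coaxial cylinders, large–small–large — a spool. Two 14 mm flanges and a 133 mm core give 14 + 133 + 14 = 161 mm.


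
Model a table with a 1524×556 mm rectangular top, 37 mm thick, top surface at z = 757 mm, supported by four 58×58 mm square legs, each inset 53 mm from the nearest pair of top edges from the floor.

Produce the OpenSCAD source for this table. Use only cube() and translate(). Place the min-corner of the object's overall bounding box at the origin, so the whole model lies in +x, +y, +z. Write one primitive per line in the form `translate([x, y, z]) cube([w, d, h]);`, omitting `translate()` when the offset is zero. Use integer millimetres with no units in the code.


translate([0, 0, 720]) cube([1524, 556, 37]);
translate([53, 53, 0]) cube([58, 58, 720]);
translate([1413, 53, 0]) cube([58, 58, 720]);
translate([53, 445, 0]) cube([58, 58, 720]);
translate([1413, 445, 0]) cube([58, 58, 720]);


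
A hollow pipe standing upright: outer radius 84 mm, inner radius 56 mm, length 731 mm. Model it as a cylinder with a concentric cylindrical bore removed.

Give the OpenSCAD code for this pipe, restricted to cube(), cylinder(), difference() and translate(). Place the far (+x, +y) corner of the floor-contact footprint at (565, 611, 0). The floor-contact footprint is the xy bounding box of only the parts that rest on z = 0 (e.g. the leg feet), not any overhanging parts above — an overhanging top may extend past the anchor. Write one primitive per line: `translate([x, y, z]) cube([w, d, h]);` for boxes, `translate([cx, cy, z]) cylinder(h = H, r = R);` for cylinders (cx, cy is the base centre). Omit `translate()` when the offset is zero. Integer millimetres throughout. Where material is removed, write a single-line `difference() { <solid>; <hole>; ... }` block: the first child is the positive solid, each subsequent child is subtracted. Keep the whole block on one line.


difference() { translate([481, 527, 0]) cylinder(h = 731, r = 84); translate([481, 527, 0]) cylinder(h = 731, r = 56); }
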